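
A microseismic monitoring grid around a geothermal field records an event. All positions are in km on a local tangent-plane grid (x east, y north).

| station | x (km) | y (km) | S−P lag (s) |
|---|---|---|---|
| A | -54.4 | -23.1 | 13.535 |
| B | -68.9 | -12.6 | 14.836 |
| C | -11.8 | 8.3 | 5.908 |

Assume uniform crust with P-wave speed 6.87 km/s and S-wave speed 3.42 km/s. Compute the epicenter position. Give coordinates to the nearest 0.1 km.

Distance from S−P lag: d = Δt · v_P v_S / (v_P − v_S) = Δt · (6.87·3.42)/(6.87−3.42) ≈ 6.8103·Δt.
So d_A = 92.18, d_B = 101.04, d_C = 40.24 km.
Circle about each station: (x + 54.4)² + (y + 23.1)² = 92.18²; (x + 68.9)² + (y + 12.6)² = 101.04²; (x + 11.8)² + (y − 8.3)² = 40.24².
Subtracting the A equation from the B and C equations removes the quadratic terms:
-29.0 x + 21.0 y = -298.93
85.2 x + 62.8 y = 3593.05
Solving the 2×2 system: x ≈ 26.1, y ≈ 21.8 km.

x ≈ 26.1 km, y ≈ 21.8 km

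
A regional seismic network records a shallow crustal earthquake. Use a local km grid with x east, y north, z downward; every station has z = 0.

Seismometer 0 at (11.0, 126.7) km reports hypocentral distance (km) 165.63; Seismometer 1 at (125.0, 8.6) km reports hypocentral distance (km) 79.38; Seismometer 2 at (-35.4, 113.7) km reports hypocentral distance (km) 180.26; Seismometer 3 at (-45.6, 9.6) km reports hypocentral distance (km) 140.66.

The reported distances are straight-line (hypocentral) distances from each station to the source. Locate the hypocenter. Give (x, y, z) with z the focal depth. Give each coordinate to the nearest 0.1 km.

Each station gives a sphere (x−x_i)² + (y−y_i)² + z² = d_i² (stations at z=0).
Subtracting the Seismometer 0 sphere from Seismometer 1 and Seismometer 2: z² cancels, leaving linear equations in x and y:
228.0 x − 236.2 y = 20657.18
-92.8 x − 26.0 y = -7053.41
Solving: x ≈ 79.114, y ≈ -11.089 km (keep extra digits for the depth step; rounded: 79.1, -11.1).
Then from the Seismometer 0 sphere: z² = 165.63² − (x − 11.0)² − (y − 126.7)² with x = 79.114, y = -11.089, so z ≈ 61.709 ≈ 61.7 km.

x ≈ 79.1 km, y ≈ -11.1 km, depth ≈ 61.7 km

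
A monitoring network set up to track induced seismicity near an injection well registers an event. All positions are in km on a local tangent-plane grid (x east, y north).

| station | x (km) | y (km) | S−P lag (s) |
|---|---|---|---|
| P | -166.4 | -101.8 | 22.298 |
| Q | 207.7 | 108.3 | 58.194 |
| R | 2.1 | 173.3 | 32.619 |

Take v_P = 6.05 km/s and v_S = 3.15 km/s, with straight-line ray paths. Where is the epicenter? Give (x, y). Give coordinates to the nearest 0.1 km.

Distance from S−P lag: d = Δt · v_P v_S / (v_P − v_S) = Δt · (6.05·3.15)/(6.05−3.15) ≈ 6.5716·Δt.
So d_P = 146.53, d_Q = 382.42, d_R = 214.36 km.
Circle about each station: (x + 166.4)² + (y + 101.8)² = 146.53²; (x − 207.7)² + (y − 108.3)² = 382.42²; (x − 2.1)² + (y − 173.3)² = 214.36².
Subtracting pairs of circle equations eliminates x²+y² and gives linear equations (the radical axes):
748.2 x + 420.2 y = -107958.04
337.0 x + 550.2 y = -32494.07
Solving the 2×2 system: x ≈ -169.4, y ≈ 44.7 km.
Check against P (with the unrounded x, y): √((x + 166.4)²+(y + 101.8)²) = 146.52 ≈ 146.53 km. ✓

(-169.4, 44.7)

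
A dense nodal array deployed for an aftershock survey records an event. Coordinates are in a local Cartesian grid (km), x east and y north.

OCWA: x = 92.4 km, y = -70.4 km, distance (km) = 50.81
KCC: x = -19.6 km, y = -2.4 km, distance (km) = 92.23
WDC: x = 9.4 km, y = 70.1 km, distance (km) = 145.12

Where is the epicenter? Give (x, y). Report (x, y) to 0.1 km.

x ≈ 41.6 km, y ≈ -71.4 km

Circle about each station: (x − 92.4)² + (y + 70.4)² = 50.81²; (x + 19.6)² + (y + 2.4)² = 92.23²; (x − 9.4)² + (y − 70.1)² = 145.12².
Subtracting the OCWA equation from the KCC and WDC equations removes the quadratic terms:
-224.0 x + 136.0 y = -19028.72
-166.0 x + 281.0 y = -26969.71
Solving the 2×2 system: x ≈ 41.6, y ≈ -71.4 km.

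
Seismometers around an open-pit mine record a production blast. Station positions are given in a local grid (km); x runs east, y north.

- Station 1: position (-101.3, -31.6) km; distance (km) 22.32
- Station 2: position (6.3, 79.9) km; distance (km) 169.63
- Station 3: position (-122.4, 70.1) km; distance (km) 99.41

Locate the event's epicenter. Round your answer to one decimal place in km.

x ≈ -123.5 km, y ≈ -29.3 km

Circle about each station: (x + 101.3)² + (y + 31.6)² = 22.32²; (x − 6.3)² + (y − 79.9)² = 169.63²; (x + 122.4)² + (y − 70.1)² = 99.41².
Subtracting the Station 1 equation from the Station 2 and Station 3 equations removes the quadratic terms:
215.2 x + 223.0 y = -33112.70
-42.2 x + 203.4 y = -748.65
Solving the 2×2 system: x ≈ -123.5, y ≈ -29.3 km.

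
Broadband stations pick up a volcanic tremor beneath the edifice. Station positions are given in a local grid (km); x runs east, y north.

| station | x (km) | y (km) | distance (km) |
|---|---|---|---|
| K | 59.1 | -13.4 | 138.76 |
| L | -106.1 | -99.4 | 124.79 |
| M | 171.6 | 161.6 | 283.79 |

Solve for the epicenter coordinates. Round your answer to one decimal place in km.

Circle about each station: (x − 59.1)² + (y + 13.4)² = 138.76²; (x + 106.1)² + (y + 99.4)² = 124.79²; (x − 171.6)² + (y − 161.6)² = 283.79².
Subtracting pairs of circle equations eliminates x²+y² and gives linear equations (the radical axes):
-330.4 x − 172.0 y = 21146.99
225.0 x + 350.0 y = -9393.68
Solving the 2×2 system: x ≈ -75.2, y ≈ 21.5 km.
Check against K (with the unrounded x, y): √((x − 59.1)²+(y + 13.4)²) = 138.76 ≈ 138.76 km. ✓

(-75.2, 21.5)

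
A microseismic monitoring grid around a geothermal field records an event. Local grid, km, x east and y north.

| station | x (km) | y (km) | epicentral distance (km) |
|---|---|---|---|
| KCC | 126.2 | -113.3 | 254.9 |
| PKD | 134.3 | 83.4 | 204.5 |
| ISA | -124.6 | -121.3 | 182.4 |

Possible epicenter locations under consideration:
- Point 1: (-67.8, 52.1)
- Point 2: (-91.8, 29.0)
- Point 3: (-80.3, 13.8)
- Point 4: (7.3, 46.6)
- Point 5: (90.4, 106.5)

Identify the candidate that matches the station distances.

For each candidate, compare |candidate − station| to the reported distance:
Point 1: residuals KCC 0.0, PKD 0.0, ISA 0.1 → max 0.1 km
Point 2: residuals KCC 5.4, PKD 28.1, ISA 28.6 → max 28.6 km
Point 3: residuals KCC 12.4, PKD 21.1, ISA 40.2 → max 40.2 km
Point 4: residuals KCC 55.6, PKD 72.3, ISA 31.1 → max 72.3 km
Point 5: residuals KCC 32.2, PKD 154.9, ISA 130.8 → max 154.9 km
Only Point 1 has all residuals ≈ 0.

Point 1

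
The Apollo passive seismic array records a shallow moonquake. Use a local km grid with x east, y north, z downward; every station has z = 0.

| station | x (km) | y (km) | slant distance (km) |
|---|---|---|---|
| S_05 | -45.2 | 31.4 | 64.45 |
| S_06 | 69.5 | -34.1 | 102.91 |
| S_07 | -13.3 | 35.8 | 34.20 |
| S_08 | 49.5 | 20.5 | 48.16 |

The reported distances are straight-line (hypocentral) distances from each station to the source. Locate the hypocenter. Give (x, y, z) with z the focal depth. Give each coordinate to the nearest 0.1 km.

Each station gives a sphere (x−x_i)² + (y−y_i)² + z² = d_i² (stations at z=0).
Subtracting the S_05 sphere from S_06 and S_07: z² cancels, leaving linear equations in x and y:
229.4 x − 131.0 y = -3472.61
63.8 x + 8.8 y = 1413.69
Solving: x ≈ 14.902, y ≈ 52.605 km (keep extra digits for the depth step; rounded: 14.9, 52.6).
Then from the S_05 sphere: z² = 64.45² − (x + 45.2)² − (y − 31.4)² with x = 14.902, y = 52.605, so z ≈ 9.586 ≈ 9.6 km.

x ≈ 14.9 km, y ≈ 52.6 km, depth ≈ 9.6 km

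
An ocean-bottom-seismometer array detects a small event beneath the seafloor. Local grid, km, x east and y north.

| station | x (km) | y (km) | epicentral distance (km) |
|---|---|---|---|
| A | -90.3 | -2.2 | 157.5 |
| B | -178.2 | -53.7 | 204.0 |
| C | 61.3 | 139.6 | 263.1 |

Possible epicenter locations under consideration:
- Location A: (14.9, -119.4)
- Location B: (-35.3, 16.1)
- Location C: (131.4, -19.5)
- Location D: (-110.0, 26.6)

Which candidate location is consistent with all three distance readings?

For each candidate, compare |candidate − station| to the reported distance:
Location A: residuals A 0.0, B 0.0, C 0.0 → max 0.0 km
Location B: residuals A 99.5, B 45.0, C 106.3 → max 106.3 km
Location C: residuals A 64.9, B 107.5, C 89.2 → max 107.5 km
Location D: residuals A 122.6, B 98.6, C 57.9 → max 122.6 km
Only Location A has all residuals ≈ 0.

Location A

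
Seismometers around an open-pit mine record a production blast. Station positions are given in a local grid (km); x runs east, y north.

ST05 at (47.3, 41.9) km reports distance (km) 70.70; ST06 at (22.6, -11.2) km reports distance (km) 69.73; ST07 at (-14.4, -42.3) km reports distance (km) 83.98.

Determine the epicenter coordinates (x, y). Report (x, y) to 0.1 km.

Circle about each station: (x − 47.3)² + (y − 41.9)² = 70.70²; (x − 22.6)² + (y + 11.2)² = 69.73²; (x + 14.4)² + (y + 42.3)² = 83.98².
Subtracting the ST05 equation from the ST06 and ST07 equations removes the quadratic terms:
-49.4 x − 106.2 y = -3220.48
-123.4 x − 168.4 y = -4050.40
Solving the 2×2 system: x ≈ -23.4, y ≈ 41.2 km.

-23.4 km east, 41.2 km north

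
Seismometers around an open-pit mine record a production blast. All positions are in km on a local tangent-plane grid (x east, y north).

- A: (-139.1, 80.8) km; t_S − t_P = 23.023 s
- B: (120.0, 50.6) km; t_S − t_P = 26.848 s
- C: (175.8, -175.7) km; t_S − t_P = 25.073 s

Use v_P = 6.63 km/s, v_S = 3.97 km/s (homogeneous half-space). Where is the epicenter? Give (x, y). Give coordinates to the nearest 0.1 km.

(-69.1, -136.0)

Distance from S−P lag: d = Δt · v_P v_S / (v_P − v_S) = Δt · (6.63·3.97)/(6.63−3.97) ≈ 9.8952·Δt.
So d_A = 227.82, d_B = 265.66, d_C = 248.10 km.
Circle about each station: (x + 139.1)² + (y − 80.8)² = 227.82²; (x − 120.0)² + (y − 50.6)² = 265.66²; (x − 175.8)² + (y + 175.7)² = 248.10².
Subtracting pairs of circle equations eliminates x²+y² and gives linear equations (the radical axes):
518.2 x − 60.4 y = -27590.37
629.8 x − 513.0 y = 26247.02
Solving the 2×2 system: x ≈ -69.1, y ≈ -136.0 km.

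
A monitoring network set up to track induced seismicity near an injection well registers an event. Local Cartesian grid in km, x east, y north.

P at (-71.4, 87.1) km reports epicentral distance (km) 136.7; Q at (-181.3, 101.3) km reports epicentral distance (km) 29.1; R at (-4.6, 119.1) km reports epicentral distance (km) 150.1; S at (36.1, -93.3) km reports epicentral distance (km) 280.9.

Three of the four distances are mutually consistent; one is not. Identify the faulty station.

Solve using three stations at a time. Using Q, R, S (subtract circle equations pairwise → linear system) gives (x, y) ≈ (-154.6, 113.0).
Distances from that point to each station vs reported:
  P: calculated 87.1 vs reported 136.7 → residual 49.6 km
  Q: calculated 29.2 vs reported 29.1 → residual 0.1 km
  R: calculated 150.1 vs reported 150.1 → residual 0.0 km
  S: calculated 280.9 vs reported 280.9 → residual 0.0 km
Q, R, S are mutually consistent (residuals ≈ 0); P is off by 49.6 km.

P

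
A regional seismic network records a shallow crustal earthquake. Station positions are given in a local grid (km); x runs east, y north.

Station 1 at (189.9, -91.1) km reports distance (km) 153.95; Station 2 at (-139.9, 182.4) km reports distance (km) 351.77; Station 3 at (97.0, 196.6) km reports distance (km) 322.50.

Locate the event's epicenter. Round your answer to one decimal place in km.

(38.8, -120.6)

Circle about each station: (x − 189.9)² + (y + 91.1)² = 153.95²; (x + 139.9)² + (y − 182.4)² = 351.77²; (x − 97.0)² + (y − 196.6)² = 322.50².
Subtracting the Station 1 equation from the Station 2 and Station 3 equations removes the quadratic terms:
-659.6 x + 547.0 y = -91560.98
-185.8 x + 575.4 y = -76606.31
Solving the 2×2 system: x ≈ 38.8, y ≈ -120.6 km.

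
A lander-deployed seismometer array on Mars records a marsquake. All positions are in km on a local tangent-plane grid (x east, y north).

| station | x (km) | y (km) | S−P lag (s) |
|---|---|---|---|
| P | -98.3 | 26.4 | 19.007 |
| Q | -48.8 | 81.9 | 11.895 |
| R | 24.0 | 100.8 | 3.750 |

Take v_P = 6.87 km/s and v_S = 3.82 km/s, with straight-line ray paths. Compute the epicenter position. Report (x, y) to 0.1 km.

Distance from S−P lag: d = Δt · v_P v_S / (v_P − v_S) = Δt · (6.87·3.82)/(6.87−3.82) ≈ 8.6044·Δt.
So d_P = 163.54, d_Q = 102.35, d_R = 32.27 km.
Circle about each station: (x + 98.3)² + (y − 26.4)² = 163.54²; (x + 48.8)² + (y − 81.9)² = 102.35²; (x − 24.0)² + (y − 100.8)² = 32.27².
Subtracting pairs of circle equations eliminates x²+y² and gives linear equations (the radical axes):
99.0 x + 111.0 y = 14999.01
244.6 x + 148.8 y = 26080.77
Solving the 2×2 system: x ≈ 53.4, y ≈ 87.5 km.

x ≈ 53.4 km, y ≈ 87.5 km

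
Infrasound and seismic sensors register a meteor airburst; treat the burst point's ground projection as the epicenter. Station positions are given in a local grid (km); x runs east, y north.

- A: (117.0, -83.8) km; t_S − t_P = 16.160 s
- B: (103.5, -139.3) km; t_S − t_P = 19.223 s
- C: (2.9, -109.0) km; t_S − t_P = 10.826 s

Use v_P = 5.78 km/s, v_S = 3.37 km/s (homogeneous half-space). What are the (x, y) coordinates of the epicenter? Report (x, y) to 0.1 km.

Distance from S−P lag: d = Δt · v_P v_S / (v_P − v_S) = Δt · (5.78·3.37)/(5.78−3.37) ≈ 8.0824·Δt.
So d_A = 130.61, d_B = 155.37, d_C = 87.50 km.
Circle about each station: (x − 117.0)² + (y + 83.8)² = 130.61²; (x − 103.5)² + (y + 139.3)² = 155.37²; (x − 2.9)² + (y + 109.0)² = 87.50².
Subtracting the A equation from the B and C equations removes the quadratic terms:
-27.0 x − 111.0 y = 2324.44
-228.2 x − 50.4 y = 580.69
Solving the 2×2 system: x ≈ 2.2, y ≈ -21.5 km.
Check against A (with the unrounded x, y): √((x − 117.0)²+(y + 83.8)²) = 130.63 ≈ 130.61 km. ✓

(2.2, -21.5)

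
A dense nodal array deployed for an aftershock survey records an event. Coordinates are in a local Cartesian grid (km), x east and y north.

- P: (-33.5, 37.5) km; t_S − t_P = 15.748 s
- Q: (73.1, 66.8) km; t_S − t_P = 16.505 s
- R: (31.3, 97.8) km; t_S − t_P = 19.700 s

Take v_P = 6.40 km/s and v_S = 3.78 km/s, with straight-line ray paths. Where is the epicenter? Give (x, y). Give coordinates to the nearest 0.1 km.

Distance from S−P lag: d = Δt · v_P v_S / (v_P − v_S) = Δt · (6.40·3.78)/(6.40−3.78) ≈ 9.2336·Δt.
So d_P = 145.41, d_Q = 152.40, d_R = 181.90 km.
Circle about each station: (x + 33.5)² + (y − 37.5)² = 145.41²; (x − 73.1)² + (y − 66.8)² = 152.40²; (x − 31.3)² + (y − 97.8)² = 181.90².
Subtracting the P equation from the Q and R equations removes the quadratic terms:
213.2 x + 58.6 y = 5195.66
129.6 x + 120.6 y = -3927.51
Solving the 2×2 system: x ≈ 47.3, y ≈ -83.4 km.
Check against P (with the unrounded x, y): √((x + 33.5)²+(y − 37.5)²) = 145.40 ≈ 145.41 km. ✓

x ≈ 47.3 km, y ≈ -83.4 km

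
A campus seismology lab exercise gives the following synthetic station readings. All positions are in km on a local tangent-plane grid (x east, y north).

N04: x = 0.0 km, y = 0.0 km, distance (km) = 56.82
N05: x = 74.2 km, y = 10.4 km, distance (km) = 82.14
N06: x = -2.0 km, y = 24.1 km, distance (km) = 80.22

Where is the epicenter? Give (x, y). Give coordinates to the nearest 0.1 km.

Circle about each station: x² + y² = 56.82²; (x − 74.2)² + (y − 10.4)² = 82.14²; (x + 2.0)² + (y − 24.1)² = 80.22².
Subtracting pairs of circle equations eliminates x²+y² and gives linear equations (the radical axes):
148.4 x + 20.8 y = 2095.33
-4.0 x + 48.2 y = -2621.93
Solving the 2×2 system: x ≈ 21.5, y ≈ -52.6 km.

(21.5, -52.6)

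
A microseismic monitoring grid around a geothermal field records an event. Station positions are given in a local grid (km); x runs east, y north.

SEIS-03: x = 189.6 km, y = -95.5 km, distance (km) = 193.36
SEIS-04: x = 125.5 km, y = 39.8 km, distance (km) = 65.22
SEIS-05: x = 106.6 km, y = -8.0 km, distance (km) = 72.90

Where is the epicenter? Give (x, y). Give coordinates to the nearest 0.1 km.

Circle about each station: (x − 189.6)² + (y + 95.5)² = 193.36²; (x − 125.5)² + (y − 39.8)² = 65.22²; (x − 106.6)² + (y + 8.0)² = 72.90².
Subtracting the SEIS-03 equation from the SEIS-04 and SEIS-05 equations removes the quadratic terms:
-128.2 x + 270.6 y = 5400.32
-166.0 x + 175.0 y = -1567.17
Solving the 2×2 system: x ≈ 60.9, y ≈ 48.8 km.

(60.9, 48.8)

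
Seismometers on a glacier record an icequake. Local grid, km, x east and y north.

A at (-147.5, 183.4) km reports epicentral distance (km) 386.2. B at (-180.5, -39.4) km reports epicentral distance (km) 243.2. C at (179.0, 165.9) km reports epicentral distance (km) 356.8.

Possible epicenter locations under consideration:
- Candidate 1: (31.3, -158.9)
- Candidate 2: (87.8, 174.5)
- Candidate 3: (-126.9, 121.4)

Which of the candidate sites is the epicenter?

For each candidate, compare |candidate − station| to the reported distance:
Candidate 1: residuals A 0.0, B 0.0, C 0.0 → max 0.0 km
Candidate 2: residuals A 150.7, B 99.9, C 265.2 → max 265.2 km
Candidate 3: residuals A 320.9, B 73.7, C 47.7 → max 320.9 km
Only Candidate 1 has all residuals ≈ 0.

Candidate 1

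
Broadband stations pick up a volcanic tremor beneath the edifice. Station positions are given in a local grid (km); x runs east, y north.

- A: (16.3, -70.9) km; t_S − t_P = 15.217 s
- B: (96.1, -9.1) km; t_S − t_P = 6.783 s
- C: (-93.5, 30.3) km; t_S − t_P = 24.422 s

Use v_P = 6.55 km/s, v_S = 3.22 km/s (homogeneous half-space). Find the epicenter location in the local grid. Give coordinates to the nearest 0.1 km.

Distance from S−P lag: d = Δt · v_P v_S / (v_P − v_S) = Δt · (6.55·3.22)/(6.55−3.22) ≈ 6.3336·Δt.
So d_A = 96.38, d_B = 42.96, d_C = 154.68 km.
Circle about each station: (x − 16.3)² + (y + 70.9)² = 96.38²; (x − 96.1)² + (y + 9.1)² = 42.96²; (x + 93.5)² + (y − 30.3)² = 154.68².
Subtracting the A equation from the B and C equations removes the quadratic terms:
159.6 x + 123.6 y = 11469.06
-219.6 x + 202.4 y = -10268.96
Solving the 2×2 system: x ≈ 60.4, y ≈ 14.8 km.

x ≈ 60.4 km, y ≈ 14.8 km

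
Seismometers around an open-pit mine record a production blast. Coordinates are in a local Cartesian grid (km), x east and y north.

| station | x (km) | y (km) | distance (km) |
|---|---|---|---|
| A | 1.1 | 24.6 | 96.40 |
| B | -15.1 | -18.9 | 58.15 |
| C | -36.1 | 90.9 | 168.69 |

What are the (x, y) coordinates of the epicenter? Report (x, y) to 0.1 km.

x ≈ 9.9 km, y ≈ -71.4 km

Circle about each station: (x − 1.1)² + (y − 24.6)² = 96.40²; (x + 15.1)² + (y + 18.9)² = 58.15²; (x + 36.1)² + (y − 90.9)² = 168.69².
Subtracting pairs of circle equations eliminates x²+y² and gives linear equations (the radical axes):
-32.4 x − 87.0 y = 5890.39
-74.4 x + 132.6 y = -10203.71
Solving the 2×2 system: x ≈ 9.9, y ≈ -71.4 km.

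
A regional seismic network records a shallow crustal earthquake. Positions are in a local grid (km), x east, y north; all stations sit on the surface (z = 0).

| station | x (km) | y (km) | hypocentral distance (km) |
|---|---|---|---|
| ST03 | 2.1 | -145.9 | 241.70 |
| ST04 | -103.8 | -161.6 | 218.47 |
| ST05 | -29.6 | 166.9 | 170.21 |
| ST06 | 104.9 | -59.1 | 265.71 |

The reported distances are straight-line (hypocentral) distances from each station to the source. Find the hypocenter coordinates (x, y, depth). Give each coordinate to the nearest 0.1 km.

Each station gives a sphere (x−x_i)² + (y−y_i)² + z² = d_i² (stations at z=0).
Subtracting the ST03 sphere from ST04 and ST05: z² cancels, leaving linear equations in x and y:
-211.8 x − 31.4 y = 26287.53
-63.4 x + 625.6 y = 36888.00
Solving: x ≈ -130.890, y ≈ 45.699 km (keep extra digits for the depth step; rounded: -130.9, 45.7).
Then from the ST03 sphere: z² = 241.70² − (x − 2.1)² − (y + 145.9)² with x = -130.890, y = 45.699, so z ≈ 63.422 ≈ 63.4 km.
Check against ST06 (with the unrounded solution): distance 265.71 ≈ 265.71 km. ✓

x ≈ -130.9 km, y ≈ 45.7 km, depth ≈ 63.4 km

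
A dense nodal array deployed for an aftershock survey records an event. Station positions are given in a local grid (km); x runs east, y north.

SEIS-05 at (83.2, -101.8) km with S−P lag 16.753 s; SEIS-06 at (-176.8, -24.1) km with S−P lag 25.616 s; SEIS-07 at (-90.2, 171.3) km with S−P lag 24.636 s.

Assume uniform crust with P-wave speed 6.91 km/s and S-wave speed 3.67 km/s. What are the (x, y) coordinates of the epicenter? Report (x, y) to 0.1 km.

x ≈ 20.2 km, y ≈ 13.2 km

Distance from S−P lag: d = Δt · v_P v_S / (v_P − v_S) = Δt · (6.91·3.67)/(6.91−3.67) ≈ 7.8271·Δt.
So d_SEIS-05 = 131.13, d_SEIS-06 = 200.50, d_SEIS-07 = 192.83 km.
Circle about each station: (x − 83.2)² + (y + 101.8)² = 131.13²; (x + 176.8)² + (y + 24.1)² = 200.50²; (x + 90.2)² + (y − 171.3)² = 192.83².
Subtracting pairs of circle equations eliminates x²+y² and gives linear equations (the radical axes):
-520.0 x + 155.4 y = -8451.60
-346.8 x + 546.2 y = 205.92
Solving the 2×2 system: x ≈ 20.2, y ≈ 13.2 km.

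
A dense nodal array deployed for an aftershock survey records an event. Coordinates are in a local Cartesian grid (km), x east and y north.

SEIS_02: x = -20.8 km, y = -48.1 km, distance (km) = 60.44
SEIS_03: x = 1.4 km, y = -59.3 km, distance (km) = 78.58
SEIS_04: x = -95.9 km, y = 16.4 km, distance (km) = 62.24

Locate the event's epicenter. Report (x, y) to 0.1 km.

Circle about each station: (x + 20.8)² + (y + 48.1)² = 60.44²; (x − 1.4)² + (y + 59.3)² = 78.58²; (x + 95.9)² + (y − 16.4)² = 62.24².
Subtracting pairs of circle equations eliminates x²+y² and gives linear equations (the radical axes):
44.4 x − 22.4 y = -1749.62
-150.2 x + 129.0 y = 6498.70
Solving the 2×2 system: x ≈ -33.9, y ≈ 10.9 km.

x ≈ -33.9 km, y ≈ 10.9 km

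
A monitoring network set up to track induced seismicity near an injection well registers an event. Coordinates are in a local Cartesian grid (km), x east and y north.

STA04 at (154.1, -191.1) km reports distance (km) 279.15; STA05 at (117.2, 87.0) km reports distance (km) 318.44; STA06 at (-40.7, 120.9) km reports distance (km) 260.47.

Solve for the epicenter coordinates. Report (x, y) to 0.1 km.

x ≈ -117.8 km, y ≈ -127.9 km

Circle about each station: (x − 154.1)² + (y + 191.1)² = 279.15²; (x − 117.2)² + (y − 87.0)² = 318.44²; (x + 40.7)² + (y − 120.9)² = 260.47².
Subtracting the STA04 equation from the STA05 and STA06 equations removes the quadratic terms:
-73.8 x + 556.2 y = -62440.49
-389.6 x + 624.0 y = -33912.62
Solving the 2×2 system: x ≈ -117.8, y ≈ -127.9 km.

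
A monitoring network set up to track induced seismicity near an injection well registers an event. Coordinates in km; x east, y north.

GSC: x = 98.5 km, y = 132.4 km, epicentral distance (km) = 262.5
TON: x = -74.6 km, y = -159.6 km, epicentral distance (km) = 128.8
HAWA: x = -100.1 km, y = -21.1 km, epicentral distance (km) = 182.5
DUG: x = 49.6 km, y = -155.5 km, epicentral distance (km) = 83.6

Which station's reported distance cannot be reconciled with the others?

DUG

Solve using three stations at a time. Using GSC, TON, HAWA (subtract circle equations pairwise → linear system) gives (x, y) ≈ (49.6, -125.5).
Distances from that point to each station vs reported:
  GSC: calculated 262.5 vs reported 262.5 → residual 0.0 km
  TON: calculated 128.8 vs reported 128.8 → residual 0.0 km
  HAWA: calculated 182.5 vs reported 182.5 → residual 0.0 km
  DUG: calculated 30.0 vs reported 83.6 → residual 53.6 km
GSC, TON, HAWA are mutually consistent (residuals ≈ 0); DUG is off by 53.6 km.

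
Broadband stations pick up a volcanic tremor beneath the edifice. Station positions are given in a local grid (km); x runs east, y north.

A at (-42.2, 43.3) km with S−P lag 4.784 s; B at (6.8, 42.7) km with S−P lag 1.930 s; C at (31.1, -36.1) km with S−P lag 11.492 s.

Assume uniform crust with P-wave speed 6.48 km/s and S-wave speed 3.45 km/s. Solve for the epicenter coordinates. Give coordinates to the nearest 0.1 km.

Distance from S−P lag: d = Δt · v_P v_S / (v_P − v_S) = Δt · (6.48·3.45)/(6.48−3.45) ≈ 7.3782·Δt.
So d_A = 35.30, d_B = 14.24, d_C = 84.79 km.
Circle about each station: (x + 42.2)² + (y − 43.3)² = 35.30²; (x − 6.8)² + (y − 42.7)² = 14.24²; (x − 31.1)² + (y + 36.1)² = 84.79².
Subtracting the A equation from the B and C equations removes the quadratic terms:
98.0 x − 1.2 y = -742.89
146.6 x − 158.8 y = -7328.56
Solving the 2×2 system: x ≈ -7.1, y ≈ 39.6 km.

-7.1 km east, 39.6 km north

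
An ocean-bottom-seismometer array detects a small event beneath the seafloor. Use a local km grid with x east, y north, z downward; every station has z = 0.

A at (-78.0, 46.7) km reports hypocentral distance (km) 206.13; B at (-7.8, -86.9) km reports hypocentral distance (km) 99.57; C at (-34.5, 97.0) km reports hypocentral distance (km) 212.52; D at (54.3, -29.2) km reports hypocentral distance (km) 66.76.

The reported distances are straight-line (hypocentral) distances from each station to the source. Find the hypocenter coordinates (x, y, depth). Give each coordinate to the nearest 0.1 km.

Each station gives a sphere (x−x_i)² + (y−y_i)² + z² = d_i² (stations at z=0).
Subtracting the A sphere from B and C: z² cancels, leaving linear equations in x and y:
140.4 x − 267.2 y = 31922.95
87.0 x + 100.6 y = -340.81
Solving: x ≈ 83.498, y ≈ -75.598 km (keep extra digits for the depth step; rounded: 83.5, -75.6).
Then from the A sphere: z² = 206.13² − (x + 78.0)² − (y − 46.7)² with x = 83.498, y = -75.598, so z ≈ 38.094 ≈ 38.1 km.
Check against D (with the unrounded solution): distance 66.76 ≈ 66.76 km. ✓

x ≈ 83.5 km, y ≈ -75.6 km, depth ≈ 38.1 km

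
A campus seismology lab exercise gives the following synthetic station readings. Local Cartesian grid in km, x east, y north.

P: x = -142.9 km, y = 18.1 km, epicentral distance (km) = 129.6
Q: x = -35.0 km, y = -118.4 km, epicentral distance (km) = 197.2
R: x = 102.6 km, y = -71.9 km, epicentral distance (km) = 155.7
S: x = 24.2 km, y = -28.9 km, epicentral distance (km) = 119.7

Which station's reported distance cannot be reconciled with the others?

Solve using three stations at a time. Using P, Q, S (subtract circle equations pairwise → linear system) gives (x, y) ≈ (-28.3, 78.7).
Distances from that point to each station vs reported:
  P: calculated 129.6 vs reported 129.6 → residual 0.0 km
  Q: calculated 197.2 vs reported 197.2 → residual 0.0 km
  R: calculated 199.5 vs reported 155.7 → residual 43.8 km
  S: calculated 119.7 vs reported 119.7 → residual 0.0 km
P, Q, S are mutually consistent (residuals ≈ 0); R is off by 43.8 km.

R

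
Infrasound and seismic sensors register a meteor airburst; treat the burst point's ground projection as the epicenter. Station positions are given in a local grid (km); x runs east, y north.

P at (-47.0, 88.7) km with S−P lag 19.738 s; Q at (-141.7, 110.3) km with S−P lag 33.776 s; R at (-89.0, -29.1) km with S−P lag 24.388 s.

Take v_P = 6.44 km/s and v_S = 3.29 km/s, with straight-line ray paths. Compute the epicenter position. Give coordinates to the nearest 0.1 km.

67.2 km east, 21.0 km north

Distance from S−P lag: d = Δt · v_P v_S / (v_P − v_S) = Δt · (6.44·3.29)/(6.44−3.29) ≈ 6.7262·Δt.
So d_P = 132.76, d_Q = 227.18, d_R = 164.04 km.
Circle about each station: (x + 47.0)² + (y − 88.7)² = 132.76²; (x + 141.7)² + (y − 110.3)² = 227.18²; (x + 89.0)² + (y + 29.1)² = 164.04².
Subtracting pairs of circle equations eliminates x²+y² and gives linear equations (the radical axes):
-189.4 x + 43.2 y = -11817.24
-84.0 x − 235.6 y = -10592.78
Solving the 2×2 system: x ≈ 67.2, y ≈ 21.0 km.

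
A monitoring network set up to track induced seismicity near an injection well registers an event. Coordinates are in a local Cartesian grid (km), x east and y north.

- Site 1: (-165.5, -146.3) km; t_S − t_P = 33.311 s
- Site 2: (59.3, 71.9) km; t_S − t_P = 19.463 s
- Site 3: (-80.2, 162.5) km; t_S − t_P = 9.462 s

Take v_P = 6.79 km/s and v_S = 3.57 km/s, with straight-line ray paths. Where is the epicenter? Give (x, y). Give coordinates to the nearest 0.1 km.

Distance from S−P lag: d = Δt · v_P v_S / (v_P − v_S) = Δt · (6.79·3.57)/(6.79−3.57) ≈ 7.5280·Δt.
So d_Site 1 = 250.77, d_Site 2 = 146.52, d_Site 3 = 71.23 km.
Circle about each station: (x + 165.5)² + (y + 146.3)² = 250.77²; (x − 59.3)² + (y − 71.9)² = 146.52²; (x + 80.2)² + (y − 162.5)² = 71.23².
Subtracting the Site 1 equation from the Site 2 and Site 3 equations removes the quadratic terms:
449.6 x + 436.4 y = 1309.64
170.6 x + 617.6 y = 41856.23
Solving the 2×2 system: x ≈ -85.9, y ≈ 91.5 km.
Check against Site 1 (with the unrounded x, y): √((x + 165.5)²+(y + 146.3)²) = 250.77 ≈ 250.77 km. ✓

(-85.9, 91.5)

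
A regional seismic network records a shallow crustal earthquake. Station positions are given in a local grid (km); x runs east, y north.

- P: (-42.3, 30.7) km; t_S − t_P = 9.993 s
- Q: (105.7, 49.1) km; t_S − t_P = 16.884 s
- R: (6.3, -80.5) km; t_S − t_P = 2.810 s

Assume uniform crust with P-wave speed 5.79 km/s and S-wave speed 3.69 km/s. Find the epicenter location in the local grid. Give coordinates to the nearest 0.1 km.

Distance from S−P lag: d = Δt · v_P v_S / (v_P − v_S) = Δt · (5.79·3.69)/(5.79−3.69) ≈ 10.1739·Δt.
So d_P = 101.67, d_Q = 171.78, d_R = 28.59 km.
Circle about each station: (x + 42.3)² + (y − 30.7)² = 101.67²; (x − 105.7)² + (y − 49.1)² = 171.78²; (x − 6.3)² + (y + 80.5)² = 28.59².
Subtracting the P equation from the Q and R equations removes the quadratic terms:
296.0 x + 36.8 y = -8320.06
97.2 x − 222.4 y = 13307.56
Solving the 2×2 system: x ≈ -19.6, y ≈ -68.4 km.

-19.6 km east, -68.4 km north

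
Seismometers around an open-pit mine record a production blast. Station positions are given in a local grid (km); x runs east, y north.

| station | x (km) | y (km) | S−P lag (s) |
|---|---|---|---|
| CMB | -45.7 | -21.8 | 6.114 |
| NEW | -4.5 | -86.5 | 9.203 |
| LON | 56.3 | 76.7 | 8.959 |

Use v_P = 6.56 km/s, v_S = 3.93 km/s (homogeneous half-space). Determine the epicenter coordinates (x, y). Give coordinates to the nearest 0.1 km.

Distance from S−P lag: d = Δt · v_P v_S / (v_P − v_S) = Δt · (6.56·3.93)/(6.56−3.93) ≈ 9.8026·Δt.
So d_CMB = 59.93, d_NEW = 90.21, d_LON = 87.82 km.
Circle about each station: (x + 45.7)² + (y + 21.8)² = 59.93²; (x + 4.5)² + (y + 86.5)² = 90.21²; (x − 56.3)² + (y − 76.7)² = 87.82².
Subtracting pairs of circle equations eliminates x²+y² and gives linear equations (the radical axes):
82.4 x − 129.4 y = 392.53
204.0 x + 197.0 y = 2368.10
Solving the 2×2 system: x ≈ 9.0, y ≈ 2.7 km.

9.0 km east, 2.7 km north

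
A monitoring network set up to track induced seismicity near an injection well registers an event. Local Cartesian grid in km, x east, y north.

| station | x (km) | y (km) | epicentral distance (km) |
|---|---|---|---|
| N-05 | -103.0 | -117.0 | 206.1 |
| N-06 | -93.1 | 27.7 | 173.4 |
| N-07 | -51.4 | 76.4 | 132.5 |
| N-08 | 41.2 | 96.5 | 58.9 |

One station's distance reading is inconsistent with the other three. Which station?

Solve using three stations at a time. Using N-06, N-07, N-08 (subtract circle equations pairwise → linear system) gives (x, y) ≈ (78.6, 51.4).
Distances from that point to each station vs reported:
  N-05: calculated 247.6 vs reported 206.1 → residual 41.5 km
  N-06: calculated 173.3 vs reported 173.4 → residual 0.1 km
  N-07: calculated 132.4 vs reported 132.5 → residual 0.1 km
  N-08: calculated 58.6 vs reported 58.9 → residual 0.3 km
N-06, N-07, N-08 are mutually consistent (residuals ≈ 0); N-05 is off by 41.5 km.

N-05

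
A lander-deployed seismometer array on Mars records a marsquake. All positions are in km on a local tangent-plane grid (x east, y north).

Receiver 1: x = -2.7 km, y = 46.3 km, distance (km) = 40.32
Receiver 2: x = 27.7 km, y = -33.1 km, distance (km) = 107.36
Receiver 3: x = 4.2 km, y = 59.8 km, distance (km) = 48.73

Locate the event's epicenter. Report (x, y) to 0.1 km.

-43.0 km east, 47.7 km north

Circle about each station: (x + 2.7)² + (y − 46.3)² = 40.32²; (x − 27.7)² + (y + 33.1)² = 107.36²; (x − 4.2)² + (y − 59.8)² = 48.73².
Subtracting the Receiver 1 equation from the Receiver 2 and Receiver 3 equations removes the quadratic terms:
60.8 x − 158.8 y = -10188.55
13.8 x + 27.0 y = 693.79
Solving the 2×2 system: x ≈ -43.0, y ≈ 47.7 km.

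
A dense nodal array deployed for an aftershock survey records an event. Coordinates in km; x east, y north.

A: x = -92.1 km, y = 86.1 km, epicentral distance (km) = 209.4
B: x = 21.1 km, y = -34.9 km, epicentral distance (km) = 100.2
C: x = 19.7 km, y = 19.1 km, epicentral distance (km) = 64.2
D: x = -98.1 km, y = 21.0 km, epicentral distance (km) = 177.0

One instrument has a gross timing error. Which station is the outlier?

Solve using three stations at a time. Using B, C, D (subtract circle equations pairwise → linear system) gives (x, y) ≈ (76.7, 48.4).
Distances from that point to each station vs reported:
  A: calculated 173.0 vs reported 209.4 → residual 36.4 km
  B: calculated 100.1 vs reported 100.2 → residual 0.1 km
  C: calculated 64.1 vs reported 64.2 → residual 0.1 km
  D: calculated 177.0 vs reported 177.0 → residual 0.0 km
B, C, D are mutually consistent (residuals ≈ 0); A is off by 36.4 km.

A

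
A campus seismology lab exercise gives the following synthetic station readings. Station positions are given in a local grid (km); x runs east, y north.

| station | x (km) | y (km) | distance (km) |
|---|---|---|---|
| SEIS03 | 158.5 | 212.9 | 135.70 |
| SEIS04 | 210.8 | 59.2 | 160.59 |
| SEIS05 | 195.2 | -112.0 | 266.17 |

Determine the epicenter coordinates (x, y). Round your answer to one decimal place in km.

Circle about each station: (x − 158.5)² + (y − 212.9)² = 135.70²; (x − 210.8)² + (y − 59.2)² = 160.59²; (x − 195.2)² + (y + 112.0)² = 266.17².
Subtracting the SEIS03 equation from the SEIS04 and SEIS05 equations removes the quadratic terms:
104.6 x − 307.4 y = -29882.04
73.4 x − 649.8 y = -72233.60
Solving the 2×2 system: x ≈ 61.4, y ≈ 118.1 km.

(61.4, 118.1)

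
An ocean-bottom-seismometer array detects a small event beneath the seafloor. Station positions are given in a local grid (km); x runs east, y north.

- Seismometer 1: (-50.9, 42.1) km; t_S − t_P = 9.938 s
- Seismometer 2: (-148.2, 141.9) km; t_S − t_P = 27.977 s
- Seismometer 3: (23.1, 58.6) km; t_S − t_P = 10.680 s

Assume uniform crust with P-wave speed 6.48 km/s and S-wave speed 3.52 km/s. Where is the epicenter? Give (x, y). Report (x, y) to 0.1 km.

x ≈ -4.6 km, y ≈ -18.9 km

Distance from S−P lag: d = Δt · v_P v_S / (v_P − v_S) = Δt · (6.48·3.52)/(6.48−3.52) ≈ 7.7059·Δt.
So d_Seismometer 1 = 76.58, d_Seismometer 2 = 215.59, d_Seismometer 3 = 82.30 km.
Circle about each station: (x + 50.9)² + (y − 42.1)² = 76.58²; (x + 148.2)² + (y − 141.9)² = 215.59²; (x − 23.1)² + (y − 58.6)² = 82.30².
Subtracting the Seismometer 1 equation from the Seismometer 2 and Seismometer 3 equations removes the quadratic terms:
-194.6 x + 199.6 y = -2878.92
148.0 x + 33.0 y = -1304.44
Solving the 2×2 system: x ≈ -4.6, y ≈ -18.9 km.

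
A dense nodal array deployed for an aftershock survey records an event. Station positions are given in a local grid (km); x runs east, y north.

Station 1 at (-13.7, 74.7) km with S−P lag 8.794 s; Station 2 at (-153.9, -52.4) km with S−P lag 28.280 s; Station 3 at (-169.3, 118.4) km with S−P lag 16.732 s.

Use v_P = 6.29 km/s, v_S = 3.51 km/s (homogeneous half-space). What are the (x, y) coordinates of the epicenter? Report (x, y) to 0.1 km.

(-38.2, 140.1)

Distance from S−P lag: d = Δt · v_P v_S / (v_P − v_S) = Δt · (6.29·3.51)/(6.29−3.51) ≈ 7.9417·Δt.
So d_Station 1 = 69.84, d_Station 2 = 224.59, d_Station 3 = 132.88 km.
Circle about each station: (x + 13.7)² + (y − 74.7)² = 69.84²; (x + 153.9)² + (y + 52.4)² = 224.59²; (x + 169.3)² + (y − 118.4)² = 132.88².
Subtracting the Station 1 equation from the Station 2 and Station 3 equations removes the quadratic terms:
-280.4 x − 254.2 y = -24899.85
-311.2 x + 87.4 y = 24133.80
Solving the 2×2 system: x ≈ -38.2, y ≈ 140.1 km.
Check against Station 1 (with the unrounded x, y): √((x + 13.7)²+(y − 74.7)²) = 69.84 ≈ 69.84 km. ✓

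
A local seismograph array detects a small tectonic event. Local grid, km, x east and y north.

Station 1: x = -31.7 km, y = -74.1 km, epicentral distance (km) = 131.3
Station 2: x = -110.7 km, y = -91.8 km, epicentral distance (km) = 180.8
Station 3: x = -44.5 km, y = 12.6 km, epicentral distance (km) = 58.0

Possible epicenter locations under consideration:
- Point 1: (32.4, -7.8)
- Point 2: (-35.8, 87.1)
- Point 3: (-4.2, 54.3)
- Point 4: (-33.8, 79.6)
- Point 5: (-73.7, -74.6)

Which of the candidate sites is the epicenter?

For each candidate, compare |candidate − station| to the reported distance:
Point 1: residuals Station 1 39.1, Station 2 14.9, Station 3 21.6 → max 39.1 km
Point 2: residuals Station 1 30.0, Station 2 13.1, Station 3 17.0 → max 30.0 km
Point 3: residuals Station 1 0.0, Station 2 0.0, Station 3 0.0 → max 0.0 km
Point 4: residuals Station 1 22.4, Station 2 7.1, Station 3 9.8 → max 22.4 km
Point 5: residuals Station 1 89.3, Station 2 140.0, Station 3 34.0 → max 140.0 km
Only Point 3 has all residuals ≈ 0.

Point 3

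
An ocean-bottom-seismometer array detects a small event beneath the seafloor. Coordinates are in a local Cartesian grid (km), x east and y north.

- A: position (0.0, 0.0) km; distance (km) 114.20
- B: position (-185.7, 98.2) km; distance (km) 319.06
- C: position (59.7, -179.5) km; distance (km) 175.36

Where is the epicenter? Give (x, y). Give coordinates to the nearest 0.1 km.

Circle about each station: x² + y² = 114.20²; (x + 185.7)² + (y − 98.2)² = 319.06²; (x − 59.7)² + (y + 179.5)² = 175.36².
Subtracting the A equation from the B and C equations removes the quadratic terms:
-371.4 x + 196.4 y = -44629.91
119.4 x − 359.0 y = 18074.85
Solving the 2×2 system: x ≈ 113.5, y ≈ -12.6 km.
Check against A (with the unrounded x, y): √(x²+y²) = 114.20 ≈ 114.20 km. ✓

(113.5, -12.6)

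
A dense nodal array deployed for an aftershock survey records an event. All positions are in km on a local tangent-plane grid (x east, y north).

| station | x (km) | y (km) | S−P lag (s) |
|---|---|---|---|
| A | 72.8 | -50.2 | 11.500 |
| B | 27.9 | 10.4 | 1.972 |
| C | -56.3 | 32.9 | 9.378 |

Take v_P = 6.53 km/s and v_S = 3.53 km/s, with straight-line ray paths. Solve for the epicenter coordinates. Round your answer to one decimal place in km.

Distance from S−P lag: d = Δt · v_P v_S / (v_P − v_S) = Δt · (6.53·3.53)/(6.53−3.53) ≈ 7.6836·Δt.
So d_A = 88.36, d_B = 15.15, d_C = 72.06 km.
Circle about each station: (x − 72.8)² + (y + 50.2)² = 88.36²; (x − 27.9)² + (y − 10.4)² = 15.15²; (x + 56.3)² + (y − 32.9)² = 72.06².
Subtracting the A equation from the B and C equations removes the quadratic terms:
-89.8 x + 121.2 y = 644.66
-258.2 x + 166.2 y = -952.93
Solving the 2×2 system: x ≈ 13.6, y ≈ 15.4 km.
Check against A (with the unrounded x, y): √((x − 72.8)²+(y + 50.2)²) = 88.36 ≈ 88.36 km. ✓

(13.6, 15.4)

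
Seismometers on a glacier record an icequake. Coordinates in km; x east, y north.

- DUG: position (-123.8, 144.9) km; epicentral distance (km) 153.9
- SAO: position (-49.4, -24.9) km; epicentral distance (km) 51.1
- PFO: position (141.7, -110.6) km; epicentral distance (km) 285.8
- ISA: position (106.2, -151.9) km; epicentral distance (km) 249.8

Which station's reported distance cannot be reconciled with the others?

Solve using three stations at a time. Using DUG, SAO, ISA (subtract circle equations pairwise → linear system) gives (x, y) ≈ (-97.0, -6.6).
Distances from that point to each station vs reported:
  DUG: calculated 153.9 vs reported 153.9 → residual 0.0 km
  SAO: calculated 51.0 vs reported 51.1 → residual 0.1 km
  PFO: calculated 260.3 vs reported 285.8 → residual 25.5 km
  ISA: calculated 249.8 vs reported 249.8 → residual 0.0 km
DUG, SAO, ISA are mutually consistent (residuals ≈ 0); PFO is off by 25.5 km.

PFO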